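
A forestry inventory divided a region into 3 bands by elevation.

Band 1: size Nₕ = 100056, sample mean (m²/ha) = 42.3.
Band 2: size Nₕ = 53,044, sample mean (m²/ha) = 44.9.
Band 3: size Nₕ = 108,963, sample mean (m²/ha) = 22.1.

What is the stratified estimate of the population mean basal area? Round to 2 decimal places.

N = 100056 + 53044 + 108963 = 262063.
Overall mean = Σ (Nₕ/N)·x̄ₕ — weight by population share, not a simple average.
Σ Nₕx̄ₕ = 100056·42.3 + 53044·44.9 + 108963·22.1 = 4232368.8 + 2381675.6 + 2408082.3 = 9022126.7.
Divide by N: 9022126.7 / 262063 = 34.4273... → 34.43.

34.43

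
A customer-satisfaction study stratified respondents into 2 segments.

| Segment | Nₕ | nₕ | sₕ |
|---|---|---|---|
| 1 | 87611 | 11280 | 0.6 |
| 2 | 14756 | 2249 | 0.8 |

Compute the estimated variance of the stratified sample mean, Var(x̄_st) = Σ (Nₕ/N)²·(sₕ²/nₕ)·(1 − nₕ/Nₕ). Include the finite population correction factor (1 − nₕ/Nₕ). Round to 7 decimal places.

0.0000254

N = 102367. Term for each stratum: Wₕ²sₕ²/nₕ·(1−nₕ/Nₕ).
Var(x̄_st) = 0.0000203673 + 0.0000050118 = 0.0000253791 → 0.0000254.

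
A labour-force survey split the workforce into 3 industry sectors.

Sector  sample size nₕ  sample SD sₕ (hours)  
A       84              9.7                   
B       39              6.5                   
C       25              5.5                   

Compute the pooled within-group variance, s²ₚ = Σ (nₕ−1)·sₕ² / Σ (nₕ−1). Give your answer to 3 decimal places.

69.938

Degrees of freedom: 83 + 38 + 24 = 145.
Σ(nₕ−1)sₕ² = 83·94.09 + 38·42.25 + 24·30.25 = 10140.97.
s²ₚ = 10140.97 / 145 = 69.93772... → 69.938.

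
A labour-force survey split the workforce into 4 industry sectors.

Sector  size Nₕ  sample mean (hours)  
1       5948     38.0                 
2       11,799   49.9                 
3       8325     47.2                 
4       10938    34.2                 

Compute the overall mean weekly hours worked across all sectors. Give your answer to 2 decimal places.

x̄_st = (Σ Nₕx̄ₕ) / (Σ Nₕ) = (5948·38.0 + 11799·49.9 + 8325·47.2 + 10938·34.2) / 37010
= 1581813.7 / 37010 = 42.7402... → 42.74.

42.74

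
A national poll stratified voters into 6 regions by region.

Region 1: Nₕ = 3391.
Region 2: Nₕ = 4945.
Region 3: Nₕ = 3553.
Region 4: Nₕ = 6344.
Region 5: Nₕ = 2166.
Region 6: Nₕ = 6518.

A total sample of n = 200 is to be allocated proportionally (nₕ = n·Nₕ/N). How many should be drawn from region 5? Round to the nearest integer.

16

Share of region 5 = 2166/26917 = 0.08047.
Allocate 200 × 0.08047 = 16.094... → 16.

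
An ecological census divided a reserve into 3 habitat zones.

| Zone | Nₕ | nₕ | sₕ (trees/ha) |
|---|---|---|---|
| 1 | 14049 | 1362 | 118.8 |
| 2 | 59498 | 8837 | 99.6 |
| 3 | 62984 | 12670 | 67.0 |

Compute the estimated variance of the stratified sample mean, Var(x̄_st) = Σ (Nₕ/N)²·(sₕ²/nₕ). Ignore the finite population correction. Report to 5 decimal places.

0.39830

N = 136531. Term for each stratum: Wₕ²sₕ²/nₕ.
Var(x̄_st) = 0.10971956 + 0.21318469 + 0.07539993 = 0.39830418 → 0.39830.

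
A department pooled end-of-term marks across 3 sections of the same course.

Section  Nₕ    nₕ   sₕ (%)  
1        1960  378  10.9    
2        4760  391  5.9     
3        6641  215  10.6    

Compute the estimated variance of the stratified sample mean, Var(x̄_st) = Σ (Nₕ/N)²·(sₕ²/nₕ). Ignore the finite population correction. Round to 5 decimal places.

N = 13361; Wₕ = Nₕ/N.
section 1: (1960/13361)²·10.9²/378 = 0.00676387
section 2: (4760/13361)²·5.9²/391 = 0.01129960
section 3: (6641/13361)²·10.6²/215 = 0.12911072
Sum = 0.14717420 → 0.14717.

0.14717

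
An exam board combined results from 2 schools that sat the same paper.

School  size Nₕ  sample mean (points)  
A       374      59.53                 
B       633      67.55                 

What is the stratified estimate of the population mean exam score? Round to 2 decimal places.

64.57

N = 374 + 633 = 1007.
The stratified mean weights each stratum mean by its population share Nₕ/N.
Σ Nₕx̄ₕ = 374·59.53 + 633·67.55 = 22264.22 + 42759.15 = 65023.37.
Divide by N: 65023.37 / 1007 = 64.5714... → 64.57.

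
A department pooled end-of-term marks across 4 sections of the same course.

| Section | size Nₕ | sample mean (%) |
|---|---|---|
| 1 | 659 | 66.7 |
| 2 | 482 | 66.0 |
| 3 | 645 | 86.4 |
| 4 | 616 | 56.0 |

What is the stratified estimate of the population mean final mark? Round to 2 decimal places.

69.11

N = 2402; weights Wₕ = Nₕ/N = (0.2744, 0.2007, 0.2685, 0.2565).
x̄_st = Σ Wₕ·x̄ₕ = 0.2744·66.7 + 0.2007·66.0 + 0.2685·86.4 + 0.2565·56.0 ≈ 69.1055...
→ 69.11.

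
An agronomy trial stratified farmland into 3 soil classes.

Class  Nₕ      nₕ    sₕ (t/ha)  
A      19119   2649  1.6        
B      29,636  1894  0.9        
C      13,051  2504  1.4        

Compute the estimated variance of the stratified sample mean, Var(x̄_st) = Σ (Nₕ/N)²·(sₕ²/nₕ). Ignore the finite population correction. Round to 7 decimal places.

N = 61806; Wₕ = Nₕ/N.
class A: (19119/61806)²·1.6²/2649 = 0.0000924756
class B: (29636/61806)²·0.9²/1894 = 0.0000983293
class C: (13051/61806)²·1.4²/2504 = 0.0000349018
Sum = 0.0002257067 → 0.0002257.

0.0002257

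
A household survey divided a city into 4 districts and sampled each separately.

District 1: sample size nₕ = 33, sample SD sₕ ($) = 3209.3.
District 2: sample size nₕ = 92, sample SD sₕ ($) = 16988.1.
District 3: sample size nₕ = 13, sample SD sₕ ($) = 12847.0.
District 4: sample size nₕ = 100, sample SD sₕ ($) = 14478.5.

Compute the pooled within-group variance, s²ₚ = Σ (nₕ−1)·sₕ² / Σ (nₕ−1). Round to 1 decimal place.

1: (33−1)·3209.3² = 32·10299606.49 = 329587407.68
2: (92−1)·16988.1² = 91·288595541.61 = 26262194286.51
3: (13−1)·12847.0² = 12·165045409 = 1980544908
4: (100−1)·14478.5² = 99·209626962.25 = 20753069262.75
Numerator = 49325395864.94; denominator = Σ(nₕ−1) = 234.
s²ₚ = 49325395864.94/234 = 210792290.021... → 210792290.0.

210792290.0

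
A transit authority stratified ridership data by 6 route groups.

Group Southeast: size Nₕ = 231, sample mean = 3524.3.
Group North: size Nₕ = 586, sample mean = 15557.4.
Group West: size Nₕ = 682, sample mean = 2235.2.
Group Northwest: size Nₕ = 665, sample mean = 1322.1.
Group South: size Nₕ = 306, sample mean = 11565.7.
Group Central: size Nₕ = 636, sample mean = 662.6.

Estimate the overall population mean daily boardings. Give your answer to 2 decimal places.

5246.26

N = 231 + 586 + 682 + 665 + 306 + 636 = 3106.
The stratified mean weights each stratum mean by its population share Nₕ/N.
Σ Nₕx̄ₕ = 231·3524.3 + 586·15557.4 + 682·2235.2 + 665·1322.1 + 306·11565.7 + 636·662.6 = 814113.3 + 9116636.4 + 1524406.4 + 879196.5 + 3539104.2 + 421413.6 = 16294870.4.
Divide by N: 16294870.4 / 3106 = 5246.2558... → 5246.26.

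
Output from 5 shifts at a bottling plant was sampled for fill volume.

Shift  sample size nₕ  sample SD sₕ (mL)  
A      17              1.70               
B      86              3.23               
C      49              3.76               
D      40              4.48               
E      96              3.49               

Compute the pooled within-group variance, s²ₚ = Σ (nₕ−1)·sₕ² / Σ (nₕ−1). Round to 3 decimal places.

12.549

Degrees of freedom: 16 + 85 + 48 + 39 + 95 = 283.
Σ(nₕ−1)sₕ² = 16·2.89 + 85·10.4329 + 48·14.1376 + 39·20.0704 + 95·12.1801 = 3551.4964.
s²ₚ = 3551.4964 / 283 = 12.54946... → 12.549.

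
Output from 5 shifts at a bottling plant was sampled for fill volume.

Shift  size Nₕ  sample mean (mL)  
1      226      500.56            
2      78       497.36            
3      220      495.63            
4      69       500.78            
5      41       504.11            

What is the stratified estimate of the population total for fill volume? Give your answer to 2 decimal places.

316181.57

Estimate total by summing Nₕ·x̄ₕ over strata.
226·500.56 + 78·497.36 + 220·495.63 + 69·500.78 + 41·504.11 = 113126.56 + 38794.08 + 109038.6 + 34553.82 + 20668.51 = 316181.57.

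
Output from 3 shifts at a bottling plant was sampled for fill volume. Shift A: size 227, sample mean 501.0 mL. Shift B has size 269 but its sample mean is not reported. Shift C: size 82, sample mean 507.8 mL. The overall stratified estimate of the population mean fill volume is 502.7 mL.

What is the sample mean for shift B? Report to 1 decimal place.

N = 227 + 269 + 82 = 578.
Overall total = μ·N = 502.7·578 = 290560.6.
Subtract the known strata: 227·501.0 + 82·507.8 = 155366.6.
Remaining total for shift B: 290560.6 − 155366.6 = 135194.
Divide by its size: 135194 / 269 = 502.580... → 502.6.

502.6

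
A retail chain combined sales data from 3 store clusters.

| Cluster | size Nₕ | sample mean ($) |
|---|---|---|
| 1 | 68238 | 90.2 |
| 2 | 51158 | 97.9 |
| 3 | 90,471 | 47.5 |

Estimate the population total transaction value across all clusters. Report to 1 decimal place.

15460808.3

Population total = Σ Nₕ·x̄ₕ (each stratum's size times its mean).
68238·90.2 + 51158·97.9 + 90471·47.5 = 6155067.6 + 5008368.2 + 4297372.5 = 15460808.3.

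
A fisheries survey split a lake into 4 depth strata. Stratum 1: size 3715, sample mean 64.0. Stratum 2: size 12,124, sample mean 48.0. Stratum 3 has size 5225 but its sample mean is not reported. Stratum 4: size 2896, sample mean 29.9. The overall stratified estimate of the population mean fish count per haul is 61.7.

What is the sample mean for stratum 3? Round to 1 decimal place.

109.5

Σ Nₕx̄ₕ = N·μ, so 5225·x̄_3 = 23960·61.7 − (3715·64.0 + 12124·48.0 + 2896·29.9).
= 1478332 − 906302.4 = 572029.6.
x̄_3 = 572029.6 / 5225 = 109.479... → 109.5.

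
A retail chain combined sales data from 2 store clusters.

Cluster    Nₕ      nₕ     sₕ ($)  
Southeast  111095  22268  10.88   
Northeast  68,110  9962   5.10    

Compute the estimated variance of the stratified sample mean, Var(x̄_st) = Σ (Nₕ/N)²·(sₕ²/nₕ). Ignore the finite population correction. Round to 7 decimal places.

0.0024201

N = 179205; Wₕ = Nₕ/N.
cluster Southeast: (111095/179205)²·10.88²/22268 = 0.0020429859
cluster Northeast: (68110/179205)²·5.10²/9962 = 0.0003771511
Sum = 0.0024201369 → 0.0024201.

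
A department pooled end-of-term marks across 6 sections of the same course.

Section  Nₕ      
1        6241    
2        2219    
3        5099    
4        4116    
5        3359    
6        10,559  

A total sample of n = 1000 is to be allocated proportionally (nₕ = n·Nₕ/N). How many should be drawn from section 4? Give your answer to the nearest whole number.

N = 6241 + 2219 + 5099 + 4116 + 3359 + 10559 = 31593.
n_4 = 1000·4116/31593 = 130.282... → 130.

130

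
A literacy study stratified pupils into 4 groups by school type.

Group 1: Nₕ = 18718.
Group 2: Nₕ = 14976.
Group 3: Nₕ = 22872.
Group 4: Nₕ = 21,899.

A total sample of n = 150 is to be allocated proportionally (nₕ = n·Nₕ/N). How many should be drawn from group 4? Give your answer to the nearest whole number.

42

Share of group 4 = 21899/78465 = 0.27909.
Allocate 150 × 0.27909 = 41.864... → 42.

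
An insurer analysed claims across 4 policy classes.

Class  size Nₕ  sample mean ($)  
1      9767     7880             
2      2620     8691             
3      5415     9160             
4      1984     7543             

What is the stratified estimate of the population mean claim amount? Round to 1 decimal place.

8303.9

N = 9767 + 2620 + 5415 + 1984 = 19786.
The stratified mean weights each stratum mean by its population share Nₕ/N.
Σ Nₕx̄ₕ = 9767·7880 + 2620·8691 + 5415·9160 + 1984·7543 = 76963960 + 22770420 + 49601400 + 14965312 = 164301092.
Divide by N: 164301092 / 19786 = 8303.906... → 8303.9.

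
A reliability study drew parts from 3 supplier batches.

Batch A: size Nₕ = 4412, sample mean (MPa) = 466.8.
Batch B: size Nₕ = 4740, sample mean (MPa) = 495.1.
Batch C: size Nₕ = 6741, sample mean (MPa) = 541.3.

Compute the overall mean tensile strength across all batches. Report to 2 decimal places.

N = 4412 + 4740 + 6741 = 15893.
Weight each subgroup mean by Nₕ/N and sum.
Σ Nₕx̄ₕ = 4412·466.8 + 4740·495.1 + 6741·541.3 = 2059521.6 + 2346774 + 3648903.3 = 8055198.9.
Divide by N: 8055198.9 / 15893 = 506.8394... → 506.84.

506.84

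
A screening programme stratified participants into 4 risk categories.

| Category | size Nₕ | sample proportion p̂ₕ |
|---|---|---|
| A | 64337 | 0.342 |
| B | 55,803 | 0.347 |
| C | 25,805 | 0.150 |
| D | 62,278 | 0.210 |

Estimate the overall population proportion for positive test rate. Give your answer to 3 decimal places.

0.280

Wₕ = Nₕ/N with N = 208223: 0.3090, 0.2680, 0.1239, 0.2991.
p̂_st = 0.3090·0.342 + 0.2680·0.347 + 0.1239·0.150 + 0.2991·0.210 ≈ 0.28007... → 0.280.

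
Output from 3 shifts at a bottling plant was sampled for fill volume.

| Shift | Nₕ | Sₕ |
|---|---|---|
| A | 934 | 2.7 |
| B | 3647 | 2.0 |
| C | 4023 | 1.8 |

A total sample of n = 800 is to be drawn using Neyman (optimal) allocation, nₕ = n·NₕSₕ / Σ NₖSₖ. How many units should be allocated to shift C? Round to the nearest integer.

A: NₕSₕ = 934·2.7 = 2521.8
B: NₕSₕ = 3647·2.0 = 7294
C: NₕSₕ = 4023·1.8 = 7241.4
Σ NₕSₕ = 17057.2.
n_C = 800·7241.4/17057.2 = 339.629... → 340.

340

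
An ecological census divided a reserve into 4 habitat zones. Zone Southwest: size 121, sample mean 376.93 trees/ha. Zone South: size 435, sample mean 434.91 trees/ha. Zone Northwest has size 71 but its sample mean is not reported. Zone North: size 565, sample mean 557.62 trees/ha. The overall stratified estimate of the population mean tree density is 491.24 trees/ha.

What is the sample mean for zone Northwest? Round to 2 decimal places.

502.94

N = 121 + 435 + 71 + 565 = 1192.
Overall total = μ·N = 491.24·1192 = 585558.08.
Subtract the known strata: 121·376.93 + 435·434.91 + 565·557.62 = 549849.68.
Remaining total for zone Northwest: 585558.08 − 549849.68 = 35708.4.
Divide by its size: 35708.4 / 71 = 502.9352... → 502.94.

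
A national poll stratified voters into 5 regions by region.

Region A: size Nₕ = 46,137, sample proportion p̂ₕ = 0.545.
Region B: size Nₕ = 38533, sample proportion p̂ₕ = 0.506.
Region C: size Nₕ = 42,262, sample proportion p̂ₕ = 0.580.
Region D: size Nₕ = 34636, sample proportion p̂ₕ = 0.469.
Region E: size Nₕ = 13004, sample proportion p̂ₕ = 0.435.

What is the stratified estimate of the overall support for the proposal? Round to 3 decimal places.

0.522

N = 46137 + 38533 + 42262 + 34636 + 13004 = 174572.
Overall proportion = Σ (Nₕ/N)·p̂ₕ.
Σ Nₕp̂ₕ = 25144.665 + 19497.698 + 24511.96 + 16244.284 + 5656.74 = 91055.347.
91055.347 / 174572 = 0.52159... → 0.522.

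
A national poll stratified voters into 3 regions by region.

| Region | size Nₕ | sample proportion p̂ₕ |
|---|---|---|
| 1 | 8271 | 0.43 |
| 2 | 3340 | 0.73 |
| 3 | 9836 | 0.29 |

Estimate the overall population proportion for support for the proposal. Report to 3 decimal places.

N = 8271 + 3340 + 9836 = 21447.
Overall proportion = Σ (Nₕ/N)·p̂ₕ.
Σ Nₕp̂ₕ = 3556.53 + 2438.2 + 2852.44 = 8847.17.
8847.17 / 21447 = 0.41251... → 0.413.

0.413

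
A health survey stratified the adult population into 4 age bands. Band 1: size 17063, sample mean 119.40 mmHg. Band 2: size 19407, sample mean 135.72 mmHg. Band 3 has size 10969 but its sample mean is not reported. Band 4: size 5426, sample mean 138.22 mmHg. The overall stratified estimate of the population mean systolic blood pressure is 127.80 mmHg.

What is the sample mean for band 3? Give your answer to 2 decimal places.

Σ Nₕx̄ₕ = N·μ, so 10969·x̄_3 = 52865·127.80 − (17063·119.40 + 19407·135.72 + 5426·138.22).
= 6756147 − 5421221.96 = 1334925.04.
x̄_3 = 1334925.04 / 10969 = 121.6998... → 121.70.

121.70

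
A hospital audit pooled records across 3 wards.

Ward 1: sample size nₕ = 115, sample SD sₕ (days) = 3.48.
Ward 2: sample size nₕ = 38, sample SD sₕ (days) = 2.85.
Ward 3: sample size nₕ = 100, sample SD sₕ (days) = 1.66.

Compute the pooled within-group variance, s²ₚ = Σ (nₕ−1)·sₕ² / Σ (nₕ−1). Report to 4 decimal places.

1: (115−1)·3.48² = 114·12.1104 = 1380.5856
2: (38−1)·2.85² = 37·8.1225 = 300.5325
3: (100−1)·1.66² = 99·2.7556 = 272.8044
Numerator = 1953.9225; denominator = Σ(nₕ−1) = 250.
s²ₚ = 1953.9225/250 = 7.81569 → 7.8157.

7.8157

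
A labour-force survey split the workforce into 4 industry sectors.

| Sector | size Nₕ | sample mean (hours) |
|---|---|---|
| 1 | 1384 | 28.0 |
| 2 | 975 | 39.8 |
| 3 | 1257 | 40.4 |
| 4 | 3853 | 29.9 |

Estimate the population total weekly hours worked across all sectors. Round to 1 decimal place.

Estimate total by summing Nₕ·x̄ₕ over strata.
1384·28.0 + 975·39.8 + 1257·40.4 + 3853·29.9 = 38752 + 38805 + 50782.8 + 115204.7 = 243544.5.

243544.5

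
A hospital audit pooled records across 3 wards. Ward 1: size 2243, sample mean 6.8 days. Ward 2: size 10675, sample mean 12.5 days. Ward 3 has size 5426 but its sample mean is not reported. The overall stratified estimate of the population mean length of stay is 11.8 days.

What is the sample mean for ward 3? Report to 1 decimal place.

12.5

Σ Nₕx̄ₕ = N·μ, so 5426·x̄_3 = 18344·11.8 − (2243·6.8 + 10675·12.5).
= 216459.2 − 148689.9 = 67769.3.
x̄_3 = 67769.3 / 5426 = 12.490... → 12.5.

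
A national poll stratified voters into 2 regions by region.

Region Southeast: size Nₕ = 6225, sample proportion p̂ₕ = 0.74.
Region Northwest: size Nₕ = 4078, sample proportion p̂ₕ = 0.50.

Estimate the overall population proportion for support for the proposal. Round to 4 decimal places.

0.6450

N = 6225 + 4078 = 10303.
Overall proportion = Σ (Nₕ/N)·p̂ₕ.
Σ Nₕp̂ₕ = 4606.5 + 2039 = 6645.5.
6645.5 / 10303 = 0.645006... → 0.6450.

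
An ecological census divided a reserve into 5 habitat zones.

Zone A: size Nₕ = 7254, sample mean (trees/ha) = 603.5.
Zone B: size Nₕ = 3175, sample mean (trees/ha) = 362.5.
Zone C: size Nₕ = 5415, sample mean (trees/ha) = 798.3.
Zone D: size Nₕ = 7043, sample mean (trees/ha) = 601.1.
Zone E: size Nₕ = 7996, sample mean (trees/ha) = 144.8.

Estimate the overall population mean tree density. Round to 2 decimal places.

x̄_st = (Σ Nₕx̄ₕ) / (Σ Nₕ) = (7254·603.5 + 3175·362.5 + 5415·798.3 + 7043·601.1 + 7996·144.8) / 30883
= 15242889.1 / 30883 = 493.5689... → 493.57.

493.57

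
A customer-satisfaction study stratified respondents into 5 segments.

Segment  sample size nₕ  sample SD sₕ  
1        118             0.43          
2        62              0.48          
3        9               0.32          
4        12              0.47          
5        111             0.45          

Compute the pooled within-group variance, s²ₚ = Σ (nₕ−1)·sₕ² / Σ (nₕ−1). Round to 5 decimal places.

0.19939

Degrees of freedom: 117 + 61 + 8 + 11 + 110 = 307.
Σ(nₕ−1)sₕ² = 117·0.1849 + 61·0.2304 + 8·0.1024 + 11·0.2209 + 110·0.2025 = 61.2118.
s²ₚ = 61.2118 / 307 = 0.1993870... → 0.19939.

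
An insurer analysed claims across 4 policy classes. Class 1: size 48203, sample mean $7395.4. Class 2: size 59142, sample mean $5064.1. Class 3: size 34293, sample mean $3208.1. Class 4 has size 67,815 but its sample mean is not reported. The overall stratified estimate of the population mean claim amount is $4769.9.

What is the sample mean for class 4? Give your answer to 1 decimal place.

N = 48203 + 59142 + 34293 + 67815 = 209453.
Overall total = μ·N = 4769.9·209453 = 999069864.7.
Subtract the known strata: 48203·7395.4 + 59142·5064.1 + 34293·3208.1 = 765996841.7.
Remaining total for class 4: 999069864.7 − 765996841.7 = 233073023.
Divide by its size: 233073023 / 67815 = 3436.895... → 3436.9.

3436.9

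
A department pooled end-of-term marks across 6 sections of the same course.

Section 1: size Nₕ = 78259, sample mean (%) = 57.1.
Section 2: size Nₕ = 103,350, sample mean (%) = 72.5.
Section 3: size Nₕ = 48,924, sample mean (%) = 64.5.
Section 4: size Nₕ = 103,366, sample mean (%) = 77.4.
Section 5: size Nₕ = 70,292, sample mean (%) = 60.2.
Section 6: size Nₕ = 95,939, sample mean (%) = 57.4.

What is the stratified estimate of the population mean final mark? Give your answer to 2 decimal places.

N = 500130; weights Wₕ = Nₕ/N = (0.1565, 0.2066, 0.0978, 0.2067, 0.1405, 0.1918).
x̄_st = Σ Wₕ·x̄ₕ = 0.1565·57.1 + 0.2066·72.5 + 0.0978·64.5 + 0.2067·77.4 + 0.1405·60.2 + 0.1918·57.4 ≈ 65.6951...
→ 65.70.

65.70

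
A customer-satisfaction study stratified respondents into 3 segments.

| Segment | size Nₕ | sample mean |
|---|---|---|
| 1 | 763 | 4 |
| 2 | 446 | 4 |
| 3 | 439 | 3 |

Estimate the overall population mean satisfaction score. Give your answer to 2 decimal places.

N = 763 + 446 + 439 = 1648.
The stratified mean weights each stratum mean by its population share Nₕ/N.
Σ Nₕx̄ₕ = 763·4 + 446·4 + 439·3 = 3052 + 1784 + 1317 = 6153.
Divide by N: 6153 / 1648 = 3.7336... → 3.73.

3.73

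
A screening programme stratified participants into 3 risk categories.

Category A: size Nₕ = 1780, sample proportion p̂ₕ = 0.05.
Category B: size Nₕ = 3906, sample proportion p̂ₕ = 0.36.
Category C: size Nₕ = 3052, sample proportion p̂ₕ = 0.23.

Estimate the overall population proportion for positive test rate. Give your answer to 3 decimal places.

0.251

N = 1780 + 3906 + 3052 = 8738.
Overall proportion = Σ (Nₕ/N)·p̂ₕ.
Σ Nₕp̂ₕ = 89 + 1406.16 + 701.96 = 2197.12.
2197.12 / 8738 = 0.25144... → 0.251.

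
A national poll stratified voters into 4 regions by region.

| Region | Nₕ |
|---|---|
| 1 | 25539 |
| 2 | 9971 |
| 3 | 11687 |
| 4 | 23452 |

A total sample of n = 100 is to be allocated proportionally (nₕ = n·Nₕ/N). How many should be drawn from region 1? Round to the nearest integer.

N = 25539 + 9971 + 11687 + 23452 = 70649.
n_1 = 100·25539/70649 = 36.149... → 36.

36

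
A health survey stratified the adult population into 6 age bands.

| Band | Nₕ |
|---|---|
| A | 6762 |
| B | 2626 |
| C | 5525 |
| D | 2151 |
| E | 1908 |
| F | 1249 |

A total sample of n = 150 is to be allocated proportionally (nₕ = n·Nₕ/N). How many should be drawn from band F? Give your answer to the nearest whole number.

Share of band F = 1249/20221 = 0.06177.
Allocate 150 × 0.06177 = 9.265... → 9.

9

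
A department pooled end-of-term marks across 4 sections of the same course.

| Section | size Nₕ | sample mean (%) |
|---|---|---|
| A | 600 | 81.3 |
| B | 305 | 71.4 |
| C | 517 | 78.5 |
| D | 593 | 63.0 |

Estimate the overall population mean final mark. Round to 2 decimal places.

73.70

N = 600 + 305 + 517 + 593 = 2015.
The stratified mean weights each stratum mean by its population share Nₕ/N.
Σ Nₕx̄ₕ = 600·81.3 + 305·71.4 + 517·78.5 + 593·63.0 = 48780 + 21777 + 40584.5 + 37359 = 148500.5.
Divide by N: 148500.5 / 2015 = 73.6975... → 73.70.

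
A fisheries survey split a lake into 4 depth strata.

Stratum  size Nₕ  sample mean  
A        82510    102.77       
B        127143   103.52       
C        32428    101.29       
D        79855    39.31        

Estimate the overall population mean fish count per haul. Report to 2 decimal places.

x̄_st = (Σ Nₕx̄ₕ) / (Σ Nₕ) = (82510·102.77 + 127143·103.52 + 32428·101.29 + 79855·39.31) / 321936
= 28065128.23 / 321936 = 87.1761... → 87.18.

87.18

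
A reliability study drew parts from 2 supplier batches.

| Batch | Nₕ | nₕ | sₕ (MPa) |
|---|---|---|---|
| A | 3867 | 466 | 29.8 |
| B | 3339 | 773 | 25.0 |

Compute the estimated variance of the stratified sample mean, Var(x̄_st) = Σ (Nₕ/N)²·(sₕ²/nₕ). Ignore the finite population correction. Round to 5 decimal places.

N = 7206; Wₕ = Nₕ/N.
batch A: (3867/7206)²·29.8²/466 = 0.54879032
batch B: (3339/7206)²·25.0²/773 = 0.17359805
Sum = 0.72238837 → 0.72239.

0.72239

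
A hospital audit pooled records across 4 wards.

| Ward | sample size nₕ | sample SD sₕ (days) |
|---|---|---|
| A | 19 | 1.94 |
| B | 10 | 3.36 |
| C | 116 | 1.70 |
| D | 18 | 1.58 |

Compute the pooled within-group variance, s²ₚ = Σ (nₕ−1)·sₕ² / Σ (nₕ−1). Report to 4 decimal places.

Degrees of freedom: 18 + 9 + 115 + 17 = 159.
Σ(nₕ−1)sₕ² = 18·3.7636 + 9·11.2896 + 115·2.89 + 17·2.4964 = 544.14.
s²ₚ = 544.14 / 159 = 3.422264... → 3.4223.

3.4223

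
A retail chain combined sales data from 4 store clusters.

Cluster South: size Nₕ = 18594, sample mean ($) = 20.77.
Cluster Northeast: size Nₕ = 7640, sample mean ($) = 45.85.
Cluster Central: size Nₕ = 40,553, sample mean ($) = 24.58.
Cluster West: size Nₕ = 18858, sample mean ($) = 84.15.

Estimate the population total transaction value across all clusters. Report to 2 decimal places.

3320184.82

South: 18594·20.77 = 386197.38
Northeast: 7640·45.85 = 350294
Central: 40553·24.58 = 996792.74
West: 18858·84.15 = 1586900.7
τ̂ = Σ Nₕx̄ₕ = 3320184.82.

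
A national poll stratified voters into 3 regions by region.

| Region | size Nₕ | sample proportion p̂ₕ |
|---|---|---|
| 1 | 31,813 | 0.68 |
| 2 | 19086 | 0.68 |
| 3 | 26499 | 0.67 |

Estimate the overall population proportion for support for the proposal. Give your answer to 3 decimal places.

0.677

N = 31813 + 19086 + 26499 = 77398.
Overall proportion = Σ (Nₕ/N)·p̂ₕ.
Σ Nₕp̂ₕ = 21632.84 + 12978.48 + 17754.33 = 52365.65.
52365.65 / 77398 = 0.67658... → 0.677.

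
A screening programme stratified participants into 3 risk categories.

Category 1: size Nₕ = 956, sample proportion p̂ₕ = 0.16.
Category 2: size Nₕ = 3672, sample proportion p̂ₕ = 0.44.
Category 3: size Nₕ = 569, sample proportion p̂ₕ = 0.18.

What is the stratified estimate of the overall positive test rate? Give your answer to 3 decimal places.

Wₕ = Nₕ/N with N = 5197: 0.1840, 0.7066, 0.1095.
p̂_st = 0.1840·0.16 + 0.7066·0.44 + 0.1095·0.18 ≈ 0.36003... → 0.360.

0.360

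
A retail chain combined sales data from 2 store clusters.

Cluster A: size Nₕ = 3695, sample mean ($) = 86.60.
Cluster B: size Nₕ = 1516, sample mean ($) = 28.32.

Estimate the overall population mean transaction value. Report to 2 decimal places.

69.65

N = 5211; weights Wₕ = Nₕ/N = (0.7091, 0.2909).
x̄_st = Σ Wₕ·x̄ₕ = 0.7091·86.60 + 0.2909·28.32 ≈ 69.6450...
→ 69.65.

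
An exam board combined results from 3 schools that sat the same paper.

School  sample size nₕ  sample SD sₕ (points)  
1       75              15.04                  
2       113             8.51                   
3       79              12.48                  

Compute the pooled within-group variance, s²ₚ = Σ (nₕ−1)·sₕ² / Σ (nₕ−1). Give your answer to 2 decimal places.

140.15

1: (75−1)·15.04² = 74·226.2016 = 16738.9184
2: (113−1)·8.51² = 112·72.4201 = 8111.0512
3: (79−1)·12.48² = 78·155.7504 = 12148.5312
Numerator = 36998.5008; denominator = Σ(nₕ−1) = 264.
s²ₚ = 36998.5008/264 = 140.1458... → 140.15.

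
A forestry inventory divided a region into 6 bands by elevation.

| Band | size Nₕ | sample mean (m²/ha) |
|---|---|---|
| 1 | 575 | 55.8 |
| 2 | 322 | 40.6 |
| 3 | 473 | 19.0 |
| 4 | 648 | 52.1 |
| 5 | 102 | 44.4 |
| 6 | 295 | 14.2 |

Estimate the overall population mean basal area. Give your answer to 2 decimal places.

40.01

N = 575 + 322 + 473 + 648 + 102 + 295 = 2415.
Weight each subgroup mean by Nₕ/N and sum.
Σ Nₕx̄ₕ = 575·55.8 + 322·40.6 + 473·19.0 + 648·52.1 + 102·44.4 + 295·14.2 = 32085 + 13073.2 + 8987 + 33760.8 + 4528.8 + 4189 = 96623.8.
Divide by N: 96623.8 / 2415 = 40.0099... → 40.01.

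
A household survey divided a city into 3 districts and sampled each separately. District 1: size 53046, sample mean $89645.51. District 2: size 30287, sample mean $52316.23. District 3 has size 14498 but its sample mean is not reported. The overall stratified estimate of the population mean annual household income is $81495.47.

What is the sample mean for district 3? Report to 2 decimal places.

112632.50

N = 53046 + 30287 + 14498 = 97831.
Overall total = μ·N = 81495.47·97831 = 7972783325.57.
Subtract the known strata: 53046·89645.51 + 30287·52316.23 = 6339837381.47.
Remaining total for district 3: 7972783325.57 − 6339837381.47 = 1632945944.1.
Divide by its size: 1632945944.1 / 14498 = 112632.4972... → 112632.50.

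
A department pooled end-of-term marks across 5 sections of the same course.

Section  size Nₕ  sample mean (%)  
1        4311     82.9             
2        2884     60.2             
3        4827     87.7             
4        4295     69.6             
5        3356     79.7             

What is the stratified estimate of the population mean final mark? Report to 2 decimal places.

77.30

N = 4311 + 2884 + 4827 + 4295 + 3356 = 19673.
The stratified mean weights each stratum mean by its population share Nₕ/N.
Σ Nₕx̄ₕ = 4311·82.9 + 2884·60.2 + 4827·87.7 + 4295·69.6 + 3356·79.7 = 357381.9 + 173616.8 + 423327.9 + 298932 + 267473.2 = 1520731.8.
Divide by N: 1520731.8 / 19673 = 77.3005... → 77.30.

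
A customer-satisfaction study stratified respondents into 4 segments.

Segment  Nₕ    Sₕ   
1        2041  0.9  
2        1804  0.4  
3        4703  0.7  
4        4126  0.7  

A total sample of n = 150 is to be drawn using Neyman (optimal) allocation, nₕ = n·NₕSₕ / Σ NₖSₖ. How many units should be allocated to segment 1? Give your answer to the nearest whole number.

32

1: NₕSₕ = 2041·0.9 = 1836.9
2: NₕSₕ = 1804·0.4 = 721.6
3: NₕSₕ = 4703·0.7 = 3292.1
4: NₕSₕ = 4126·0.7 = 2888.2
Σ NₕSₕ = 8738.8.
n_1 = 150·1836.9/8738.8 = 31.530... → 32.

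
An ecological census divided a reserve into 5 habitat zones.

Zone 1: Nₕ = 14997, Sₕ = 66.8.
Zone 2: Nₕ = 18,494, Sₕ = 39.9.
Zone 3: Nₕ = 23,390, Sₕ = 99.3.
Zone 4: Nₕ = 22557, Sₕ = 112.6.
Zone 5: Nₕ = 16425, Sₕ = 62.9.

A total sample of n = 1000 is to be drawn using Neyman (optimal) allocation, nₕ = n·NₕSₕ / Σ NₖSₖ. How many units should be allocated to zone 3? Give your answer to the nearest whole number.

304

Σ NₕSₕ = 14997·66.8 + 18494·39.9 + 23390·99.3 + 22557·112.6 + 16425·62.9 = 7635387.9.
Share for 3: 2322627/7635387.9 = 0.30419.
n_3 = 1000 × 0.30419 = 304.192... → 304.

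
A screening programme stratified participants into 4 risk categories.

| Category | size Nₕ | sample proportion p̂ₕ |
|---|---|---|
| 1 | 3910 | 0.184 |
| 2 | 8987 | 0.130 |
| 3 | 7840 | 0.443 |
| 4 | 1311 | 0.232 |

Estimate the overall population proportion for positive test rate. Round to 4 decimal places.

0.2569

Wₕ = Nₕ/N with N = 22048: 0.1773, 0.4076, 0.3556, 0.0595.
p̂_st = 0.1773·0.184 + 0.4076·0.130 + 0.3556·0.443 + 0.0595·0.232 ≈ 0.256940... → 0.2569.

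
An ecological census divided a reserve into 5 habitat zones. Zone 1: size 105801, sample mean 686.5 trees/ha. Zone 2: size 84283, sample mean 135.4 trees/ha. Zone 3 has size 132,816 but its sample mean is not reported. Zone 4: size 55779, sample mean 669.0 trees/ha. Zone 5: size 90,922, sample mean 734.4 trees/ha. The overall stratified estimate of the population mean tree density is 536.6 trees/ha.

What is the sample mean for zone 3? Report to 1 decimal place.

Σ Nₕx̄ₕ = N·μ, so 132816·x̄_3 = 469601·536.6 − (105801·686.5 + 84283·135.4 + 55779·669.0 + 90922·734.4).
= 251987896.6 − 188133572.5 = 63854324.1.
x̄_3 = 63854324.1 / 132816 = 480.773... → 480.8.

480.8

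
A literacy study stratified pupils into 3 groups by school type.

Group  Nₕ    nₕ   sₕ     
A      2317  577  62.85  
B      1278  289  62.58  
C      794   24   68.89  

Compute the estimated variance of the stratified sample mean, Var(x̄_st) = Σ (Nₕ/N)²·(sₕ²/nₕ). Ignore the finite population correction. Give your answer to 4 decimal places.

N = 4389. Term for each stratum: Wₕ²sₕ²/nₕ.
Var(x̄_st) = 1.9079002 + 1.1489571 + 6.4715896 = 9.5284470 → 9.5284.

9.5284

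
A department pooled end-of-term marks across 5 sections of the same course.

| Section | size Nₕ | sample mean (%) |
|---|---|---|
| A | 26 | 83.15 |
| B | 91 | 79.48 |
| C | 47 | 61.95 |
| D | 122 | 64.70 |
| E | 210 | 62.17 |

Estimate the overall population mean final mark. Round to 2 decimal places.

x̄_st = (Σ Nₕx̄ₕ) / (Σ Nₕ) = (26·83.15 + 91·79.48 + 47·61.95 + 122·64.70 + 210·62.17) / 496
= 33255.33 / 496 = 67.0470... → 67.05.

67.05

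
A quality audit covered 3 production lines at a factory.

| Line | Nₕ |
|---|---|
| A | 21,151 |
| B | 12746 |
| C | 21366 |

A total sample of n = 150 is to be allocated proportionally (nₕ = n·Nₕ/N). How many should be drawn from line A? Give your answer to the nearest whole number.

Share of line A = 21151/55263 = 0.38273.
Allocate 150 × 0.38273 = 57.410... → 57.

57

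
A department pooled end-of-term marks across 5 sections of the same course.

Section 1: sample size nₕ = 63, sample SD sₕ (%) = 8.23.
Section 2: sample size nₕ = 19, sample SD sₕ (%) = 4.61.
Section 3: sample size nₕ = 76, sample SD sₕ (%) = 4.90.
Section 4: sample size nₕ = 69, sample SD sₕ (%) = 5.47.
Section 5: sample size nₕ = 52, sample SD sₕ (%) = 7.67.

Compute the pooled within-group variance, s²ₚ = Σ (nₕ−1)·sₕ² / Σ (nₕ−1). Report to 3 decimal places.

41.670

Degrees of freedom: 62 + 18 + 75 + 68 + 51 = 274.
Σ(nₕ−1)sₕ² = 62·67.7329 + 18·21.2521 + 75·24.01 + 68·29.9209 + 51·58.8289 = 11417.6227.
s²ₚ = 11417.6227 / 274 = 41.67016... → 41.670.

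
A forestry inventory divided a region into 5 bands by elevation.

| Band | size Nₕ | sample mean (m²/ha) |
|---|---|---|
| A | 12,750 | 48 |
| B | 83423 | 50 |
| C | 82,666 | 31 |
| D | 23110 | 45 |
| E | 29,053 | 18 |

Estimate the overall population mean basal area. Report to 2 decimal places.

N = 12750 + 83423 + 82666 + 23110 + 29053 = 231002.
Weight each subgroup mean by Nₕ/N and sum.
Σ Nₕx̄ₕ = 12750·48 + 83423·50 + 82666·31 + 23110·45 + 29053·18 = 612000 + 4171150 + 2562646 + 1039950 + 522954 = 8908700.
Divide by N: 8908700 / 231002 = 38.5655... → 38.57.

38.57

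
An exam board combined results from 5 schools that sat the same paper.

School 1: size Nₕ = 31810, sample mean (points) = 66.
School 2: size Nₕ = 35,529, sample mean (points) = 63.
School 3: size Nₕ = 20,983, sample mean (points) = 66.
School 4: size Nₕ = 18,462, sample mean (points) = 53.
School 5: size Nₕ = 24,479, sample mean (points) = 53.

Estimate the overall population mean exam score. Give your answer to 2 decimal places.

x̄_st = (Σ Nₕx̄ₕ) / (Σ Nₕ) = (31810·66 + 35529·63 + 20983·66 + 18462·53 + 24479·53) / 131263
= 7998538 / 131263 = 60.9352... → 60.94.

60.94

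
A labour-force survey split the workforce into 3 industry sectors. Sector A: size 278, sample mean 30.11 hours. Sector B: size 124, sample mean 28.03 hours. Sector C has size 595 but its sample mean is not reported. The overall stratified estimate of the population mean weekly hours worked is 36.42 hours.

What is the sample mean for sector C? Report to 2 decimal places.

Σ Nₕx̄ₕ = N·μ, so 595·x̄_C = 997·36.42 − (278·30.11 + 124·28.03).
= 36310.74 − 11846.3 = 24464.44.
x̄_C = 24464.44 / 595 = 41.1167... → 41.12.

41.12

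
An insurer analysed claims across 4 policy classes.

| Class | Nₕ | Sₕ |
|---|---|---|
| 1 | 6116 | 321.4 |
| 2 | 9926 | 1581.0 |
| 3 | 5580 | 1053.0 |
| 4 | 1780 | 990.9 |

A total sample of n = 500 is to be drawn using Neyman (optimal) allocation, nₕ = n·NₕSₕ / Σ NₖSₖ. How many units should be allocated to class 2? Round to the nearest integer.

310

Σ NₕSₕ = 6116·321.4 + 9926·1581.0 + 5580·1053.0 + 1780·990.9 = 25298230.4.
Share for 2: 15693006/25298230.4 = 0.62032.
n_2 = 500 × 0.62032 = 310.160... → 310.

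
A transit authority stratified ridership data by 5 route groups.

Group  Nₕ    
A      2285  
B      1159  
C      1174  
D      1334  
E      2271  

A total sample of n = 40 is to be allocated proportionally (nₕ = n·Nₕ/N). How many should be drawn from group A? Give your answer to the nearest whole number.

11

N = 2285 + 1159 + 1174 + 1334 + 2271 = 8223.
n_A = 40·2285/8223 = 11.115... → 11.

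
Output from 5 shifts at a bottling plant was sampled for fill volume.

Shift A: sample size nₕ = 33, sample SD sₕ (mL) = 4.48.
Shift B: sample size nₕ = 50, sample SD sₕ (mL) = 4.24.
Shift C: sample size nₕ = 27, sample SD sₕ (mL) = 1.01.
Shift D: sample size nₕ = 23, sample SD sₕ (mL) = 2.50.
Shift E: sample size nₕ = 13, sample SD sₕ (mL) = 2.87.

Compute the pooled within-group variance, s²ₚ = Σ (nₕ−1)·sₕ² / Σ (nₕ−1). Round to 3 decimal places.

Degrees of freedom: 32 + 49 + 26 + 22 + 12 = 141.
Σ(nₕ−1)sₕ² = 32·20.0704 + 49·17.9776 + 26·1.0201 + 22·6.25 + 12·8.2369 = 1786.0206.
s²ₚ = 1786.0206 / 141 = 12.66681... → 12.667.

12.667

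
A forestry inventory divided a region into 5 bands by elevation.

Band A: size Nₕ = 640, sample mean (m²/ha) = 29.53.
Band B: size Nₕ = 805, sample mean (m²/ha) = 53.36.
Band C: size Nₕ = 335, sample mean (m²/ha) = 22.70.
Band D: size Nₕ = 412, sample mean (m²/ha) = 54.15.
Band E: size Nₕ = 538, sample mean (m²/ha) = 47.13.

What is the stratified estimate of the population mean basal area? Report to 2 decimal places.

N = 2730; weights Wₕ = Nₕ/N = (0.2344, 0.2949, 0.1227, 0.1509, 0.1971).
x̄_st = Σ Wₕ·x̄ₕ = 0.2344·29.53 + 0.2949·53.36 + 0.1227·22.70 + 0.1509·54.15 + 0.1971·47.13 ≈ 42.9027...
→ 42.90.

42.90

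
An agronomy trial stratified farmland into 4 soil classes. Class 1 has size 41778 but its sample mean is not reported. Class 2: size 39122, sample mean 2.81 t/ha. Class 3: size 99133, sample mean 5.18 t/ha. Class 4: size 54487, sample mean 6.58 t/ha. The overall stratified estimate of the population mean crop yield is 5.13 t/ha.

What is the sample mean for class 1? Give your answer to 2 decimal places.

5.29

N = 41778 + 39122 + 99133 + 54487 = 234520.
Overall total = μ·N = 5.13·234520 = 1203087.6.
Subtract the known strata: 39122·2.81 + 99133·5.18 + 54487·6.58 = 981966.22.
Remaining total for class 1: 1203087.6 − 981966.22 = 221121.38.
Divide by its size: 221121.38 / 41778 = 5.2928... → 5.29.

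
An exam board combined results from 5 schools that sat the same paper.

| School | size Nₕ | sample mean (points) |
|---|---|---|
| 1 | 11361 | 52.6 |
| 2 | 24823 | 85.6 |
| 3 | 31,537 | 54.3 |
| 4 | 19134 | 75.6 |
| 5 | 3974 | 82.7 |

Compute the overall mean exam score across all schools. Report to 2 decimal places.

68.37

N = 11361 + 24823 + 31537 + 19134 + 3974 = 90829.
Overall mean = Σ (Nₕ/N)·x̄ₕ — weight by population share, not a simple average.
Σ Nₕx̄ₕ = 11361·52.6 + 24823·85.6 + 31537·54.3 + 19134·75.6 + 3974·82.7 = 597588.6 + 2124848.8 + 1712459.1 + 1446530.4 + 328649.8 = 6210076.7.
Divide by N: 6210076.7 / 90829 = 68.3711... → 68.37.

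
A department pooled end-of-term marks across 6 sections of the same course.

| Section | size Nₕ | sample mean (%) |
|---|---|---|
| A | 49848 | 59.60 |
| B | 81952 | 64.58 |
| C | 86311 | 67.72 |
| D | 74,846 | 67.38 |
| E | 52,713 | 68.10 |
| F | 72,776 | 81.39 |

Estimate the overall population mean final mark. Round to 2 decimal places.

68.50

N = 49848 + 81952 + 86311 + 74846 + 52713 + 72776 = 418446.
The stratified mean weights each stratum mean by its population share Nₕ/N.
Σ Nₕx̄ₕ = 49848·59.60 + 81952·64.58 + 86311·67.72 + 74846·67.38 + 52713·68.10 + 72776·81.39 = 2970940.8 + 5292460.16 + 5844980.92 + 5043123.48 + 3589755.3 + 5923238.64 = 28664499.3.
Divide by N: 28664499.3 / 418446 = 68.5023... → 68.50.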